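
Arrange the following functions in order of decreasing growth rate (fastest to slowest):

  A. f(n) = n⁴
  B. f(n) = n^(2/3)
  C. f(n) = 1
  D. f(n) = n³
A > D > B > C

Comparing growth rates:
A = n⁴ is O(n⁴)
D = n³ is O(n³)
B = n^(2/3) is O(n^(2/3))
C = 1 is O(1)

Therefore, the order from fastest to slowest is: A > D > B > C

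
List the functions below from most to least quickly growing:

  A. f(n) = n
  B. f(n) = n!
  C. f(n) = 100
B > A > C

Comparing growth rates:
B = n! is O(n!)
A = n is O(n)
C = 100 is O(1)

Therefore, the order from fastest to slowest is: B > A > C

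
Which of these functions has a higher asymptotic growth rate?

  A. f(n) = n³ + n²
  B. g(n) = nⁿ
B

f(n) = n³ + n² is O(n³), while g(n) = nⁿ is O(nⁿ).
Since O(nⁿ) grows faster than O(n³), g(n) dominates.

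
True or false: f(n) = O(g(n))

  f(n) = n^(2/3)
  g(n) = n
True

f(n) = n^(2/3) is O(n^(2/3)), and g(n) = n is O(n).
Since O(n^(2/3)) ⊆ O(n) (f grows no faster than g), f(n) = O(g(n)) is true.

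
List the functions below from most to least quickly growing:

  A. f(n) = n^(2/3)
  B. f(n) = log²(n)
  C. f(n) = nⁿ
C > A > B

Comparing growth rates:
C = nⁿ is O(nⁿ)
A = n^(2/3) is O(n^(2/3))
B = log²(n) is O(log² n)

Therefore, the order from fastest to slowest is: C > A > B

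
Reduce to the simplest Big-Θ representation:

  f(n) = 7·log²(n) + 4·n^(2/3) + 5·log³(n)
Θ(n^(2/3))

Order the terms by growth rate: 7·log²(n) ≺ 5·log³(n) ≺ 4·n^(2/3).
The fastest-growing term 4·n^(2/3) dominates as n → ∞; dropping its constant factor gives Θ(n^(2/3)).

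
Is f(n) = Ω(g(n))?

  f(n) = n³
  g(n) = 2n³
True

f(n) = n³ and g(n) = 2n³ are both O(n³).
Big-Ω permits equal growth rates (f ≥ c·g for some c > 0), so f(n) = Ω(g(n)) is true.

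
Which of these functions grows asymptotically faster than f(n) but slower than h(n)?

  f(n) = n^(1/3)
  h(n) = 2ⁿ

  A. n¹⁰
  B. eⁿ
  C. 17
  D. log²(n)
A

We need g(n) with n^(1/3) = o(g(n)) and g(n) = o(2ⁿ), i.e. O(n^(1/3)) ≺ g ≺ O(2ⁿ).
Check each option:
  A. n¹⁰ — O(n¹⁰) is strictly between O(n^(1/3)) and O(2ⁿ) ✓
  B. eⁿ — O(eⁿ) does not grow strictly slower than h(n)
  C. 17 — O(1) does not grow strictly faster than f(n)
  D. log²(n) — O(log² n) does not grow strictly faster than f(n)

Only option A (n¹⁰) lies strictly between.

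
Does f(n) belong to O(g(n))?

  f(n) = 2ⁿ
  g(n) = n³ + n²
False

f(n) = 2ⁿ is O(2ⁿ), and g(n) = n³ + n² is O(n³).
Since O(2ⁿ) grows faster than O(n³), f(n) = O(g(n)) is false.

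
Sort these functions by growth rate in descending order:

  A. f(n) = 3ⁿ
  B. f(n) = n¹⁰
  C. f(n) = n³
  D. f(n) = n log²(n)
A > B > C > D

Comparing growth rates:
A = 3ⁿ is O(3ⁿ)
B = n¹⁰ is O(n¹⁰)
C = n³ is O(n³)
D = n log²(n) is O(n log² n)

Therefore, the order from fastest to slowest is: A > B > C > D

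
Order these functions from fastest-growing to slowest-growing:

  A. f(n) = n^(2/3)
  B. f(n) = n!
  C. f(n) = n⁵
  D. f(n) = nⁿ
D > B > C > A

Comparing growth rates:
D = nⁿ is O(nⁿ)
B = n! is O(n!)
C = n⁵ is O(n⁵)
A = n^(2/3) is O(n^(2/3))

Therefore, the order from fastest to slowest is: D > B > C > A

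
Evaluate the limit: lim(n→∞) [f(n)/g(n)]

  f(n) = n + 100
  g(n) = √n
∞

Since n + 100 (O(n)) grows faster than √n (O(√n)),
the ratio f(n)/g(n) → ∞ as n → ∞.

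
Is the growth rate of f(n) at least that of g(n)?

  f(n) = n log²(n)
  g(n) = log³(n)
True

f(n) = n log²(n) is O(n log² n), and g(n) = log³(n) is O(log³ n).
Since O(n log² n) grows at least as fast as O(log³ n), f(n) = Ω(g(n)) is true.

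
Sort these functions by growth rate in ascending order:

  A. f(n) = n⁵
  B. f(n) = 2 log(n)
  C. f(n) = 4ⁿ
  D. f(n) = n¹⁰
B < A < D < C

Comparing growth rates:
B = 2 log(n) is O(log n)
A = n⁵ is O(n⁵)
D = n¹⁰ is O(n¹⁰)
C = 4ⁿ is O(4ⁿ)

Therefore, the order from slowest to fastest is: B < A < D < C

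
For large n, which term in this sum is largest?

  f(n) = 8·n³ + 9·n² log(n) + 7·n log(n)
8·n³

Looking at each term:
  - 8·n³ is O(n³)
  - 9·n² log(n) is O(n² log n)
  - 7·n log(n) is O(n log n)

The term 8·n³ (O(n³)) grows fastest and dominates all others.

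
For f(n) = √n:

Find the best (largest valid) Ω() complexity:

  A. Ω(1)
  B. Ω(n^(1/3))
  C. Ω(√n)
C

f(n) = √n is Ω(√n).
All listed options are valid Big-Ω bounds (lower bounds),
but Ω(√n) is the tightest (largest valid bound).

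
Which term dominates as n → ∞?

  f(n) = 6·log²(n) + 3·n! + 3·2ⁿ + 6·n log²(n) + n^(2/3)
3·n!

Looking at each term:
  - 6·log²(n) is O(log² n)
  - 3·n! is O(n!)
  - 3·2ⁿ is O(2ⁿ)
  - 6·n log²(n) is O(n log² n)
  - n^(2/3) is O(n^(2/3))

The term 3·n! (O(n!)) grows fastest and dominates all others.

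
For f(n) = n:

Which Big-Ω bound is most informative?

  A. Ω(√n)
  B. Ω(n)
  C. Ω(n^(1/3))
B

f(n) = n is Ω(n).
All listed options are valid Big-Ω bounds (lower bounds),
but Ω(n) is the tightest (largest valid bound).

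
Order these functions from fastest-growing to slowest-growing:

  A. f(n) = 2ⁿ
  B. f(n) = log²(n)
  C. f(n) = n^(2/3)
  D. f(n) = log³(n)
A > C > D > B

Comparing growth rates:
A = 2ⁿ is O(2ⁿ)
C = n^(2/3) is O(n^(2/3))
D = log³(n) is O(log³ n)
B = log²(n) is O(log² n)

Therefore, the order from fastest to slowest is: A > C > D > B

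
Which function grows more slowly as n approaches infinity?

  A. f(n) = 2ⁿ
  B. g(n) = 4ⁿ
A

f(n) = 2ⁿ is O(2ⁿ), while g(n) = 4ⁿ is O(4ⁿ).
Since O(2ⁿ) grows slower than O(4ⁿ), f(n) is dominated.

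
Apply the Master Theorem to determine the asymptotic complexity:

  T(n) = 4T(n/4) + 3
Θ(n)

Master Theorem: a = 4, b = 4, f(n) = 3.
Compute the critical exponent d = log₄(4) = 1.
Compare f(n) = Θ(1) against n^d:
  k = 0 < d = 1, so f(n) = O(n^(d-ε)) — Case 1.
  The recursion cost dominates: T(n) = Θ(n^d) = Θ(n).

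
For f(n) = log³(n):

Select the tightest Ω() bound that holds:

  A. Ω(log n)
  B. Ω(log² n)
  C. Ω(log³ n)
C

f(n) = log³(n) is Ω(log³ n).
All listed options are valid Big-Ω bounds (lower bounds),
but Ω(log³ n) is the tightest (largest valid bound).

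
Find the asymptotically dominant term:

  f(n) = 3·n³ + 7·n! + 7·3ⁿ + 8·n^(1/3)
7·n!

Looking at each term:
  - 3·n³ is O(n³)
  - 7·n! is O(n!)
  - 7·3ⁿ is O(3ⁿ)
  - 8·n^(1/3) is O(n^(1/3))

The term 7·n! (O(n!)) grows fastest and dominates all others.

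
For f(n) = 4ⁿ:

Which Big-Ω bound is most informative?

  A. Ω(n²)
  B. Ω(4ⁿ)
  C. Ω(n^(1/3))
B

f(n) = 4ⁿ is Ω(4ⁿ).
All listed options are valid Big-Ω bounds (lower bounds),
but Ω(4ⁿ) is the tightest (largest valid bound).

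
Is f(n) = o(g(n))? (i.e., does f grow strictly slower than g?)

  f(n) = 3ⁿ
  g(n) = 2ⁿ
False

f(n) = 3ⁿ is O(3ⁿ), and g(n) = 2ⁿ is O(2ⁿ).
Since O(3ⁿ) grows faster than or equal to O(2ⁿ), f(n) = o(g(n)) is false.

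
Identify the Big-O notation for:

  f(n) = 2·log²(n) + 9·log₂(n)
O(log² n)

The dominant term in 2·log²(n) + 9·log₂(n) is 2·log²(n), which is Θ(log² n).
Lower-order terms (9·log₂(n)) are asymptotically negligible.
Constants are absorbed, so the tightest bound is O(log² n).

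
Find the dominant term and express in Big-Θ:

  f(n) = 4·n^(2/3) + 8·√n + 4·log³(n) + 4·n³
Θ(n³)

Order the terms by growth rate: 4·log³(n) ≺ 8·√n ≺ 4·n^(2/3) ≺ 4·n³.
The fastest-growing term 4·n³ dominates as n → ∞; dropping its constant factor gives Θ(n³).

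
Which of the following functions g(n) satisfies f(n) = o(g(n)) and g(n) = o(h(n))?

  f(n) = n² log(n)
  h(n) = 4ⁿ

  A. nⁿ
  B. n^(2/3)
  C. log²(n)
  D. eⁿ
D

We need g(n) with n² log(n) = o(g(n)) and g(n) = o(4ⁿ), i.e. O(n² log n) ≺ g ≺ O(4ⁿ).
Check each option:
  A. nⁿ — O(nⁿ) does not grow strictly slower than h(n)
  B. n^(2/3) — O(n^(2/3)) does not grow strictly faster than f(n)
  C. log²(n) — O(log² n) does not grow strictly faster than f(n)
  D. eⁿ — O(eⁿ) is strictly between O(n² log n) and O(4ⁿ) ✓

Only option D (eⁿ) lies strictly between.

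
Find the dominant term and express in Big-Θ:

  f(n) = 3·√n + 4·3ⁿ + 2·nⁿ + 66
Θ(nⁿ)

Order the terms by growth rate: 66 ≺ 3·√n ≺ 4·3ⁿ ≺ 2·nⁿ.
The fastest-growing term 2·nⁿ dominates as n → ∞; dropping its constant factor gives Θ(nⁿ).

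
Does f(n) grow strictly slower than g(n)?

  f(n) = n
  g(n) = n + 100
False

f(n) = n is O(n), and g(n) = n + 100 is O(n).
Since they have the same growth rate, f(n) = o(g(n)) is false.
(f = o(g) requires f to grow strictly slower, not equal.)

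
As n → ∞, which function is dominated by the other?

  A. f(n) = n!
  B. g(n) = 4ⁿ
B

f(n) = n! is O(n!), while g(n) = 4ⁿ is O(4ⁿ).
Since O(4ⁿ) grows slower than O(n!), g(n) is dominated.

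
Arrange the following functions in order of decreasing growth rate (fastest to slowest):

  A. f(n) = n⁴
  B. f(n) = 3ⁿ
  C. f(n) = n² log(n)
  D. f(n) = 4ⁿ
D > B > A > C

Comparing growth rates:
D = 4ⁿ is O(4ⁿ)
B = 3ⁿ is O(3ⁿ)
A = n⁴ is O(n⁴)
C = n² log(n) is O(n² log n)

Therefore, the order from fastest to slowest is: D > B > A > C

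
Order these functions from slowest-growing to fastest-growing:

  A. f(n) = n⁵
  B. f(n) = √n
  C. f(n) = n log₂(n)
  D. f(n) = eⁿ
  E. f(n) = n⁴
B < C < E < A < D

Comparing growth rates:
B = √n is O(√n)
C = n log₂(n) is O(n log n)
E = n⁴ is O(n⁴)
A = n⁵ is O(n⁵)
D = eⁿ is O(eⁿ)

Therefore, the order from slowest to fastest is: B < C < E < A < D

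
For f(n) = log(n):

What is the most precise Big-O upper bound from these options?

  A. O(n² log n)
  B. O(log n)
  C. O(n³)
B

f(n) = log(n) is O(log n).
All listed options are valid Big-O bounds (upper bounds),
but O(log n) is the tightest (smallest valid bound).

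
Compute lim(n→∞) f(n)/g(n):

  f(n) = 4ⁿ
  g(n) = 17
∞

Since 4ⁿ (O(4ⁿ)) grows faster than 17 (O(1)),
the ratio f(n)/g(n) → ∞ as n → ∞.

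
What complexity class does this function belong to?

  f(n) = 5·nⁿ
O(nⁿ)

The dominant term in 5·nⁿ is 5·nⁿ, which is Θ(nⁿ).
Constants are absorbed, so the tightest bound is O(nⁿ).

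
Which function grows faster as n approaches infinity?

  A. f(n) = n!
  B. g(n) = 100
A

f(n) = n! is O(n!), while g(n) = 100 is O(1).
Since O(n!) grows faster than O(1), f(n) dominates.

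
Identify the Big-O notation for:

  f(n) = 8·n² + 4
O(n²)

The dominant term in 8·n² + 4 is 8·n², which is Θ(n²).
Lower-order terms (4) are asymptotically negligible.
Constants are absorbed, so the tightest bound is O(n²).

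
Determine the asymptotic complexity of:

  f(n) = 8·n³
O(n³)

The dominant term in 8·n³ is 8·n³, which is Θ(n³).
Constants are absorbed, so the tightest bound is O(n³).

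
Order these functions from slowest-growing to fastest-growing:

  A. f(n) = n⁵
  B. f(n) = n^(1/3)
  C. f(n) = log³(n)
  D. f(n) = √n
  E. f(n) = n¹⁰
C < B < D < A < E

Comparing growth rates:
C = log³(n) is O(log³ n)
B = n^(1/3) is O(n^(1/3))
D = √n is O(√n)
A = n⁵ is O(n⁵)
E = n¹⁰ is O(n¹⁰)

Therefore, the order from slowest to fastest is: C < B < D < A < E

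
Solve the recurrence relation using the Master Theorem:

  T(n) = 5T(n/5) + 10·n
Θ(n log n)

Master Theorem: a = 5, b = 5, f(n) = 10·n.
Compute the critical exponent d = log₅(5) = 1.
Compare f(n) = Θ(n) against n^d:
  k = 1 = d, so f(n) = Θ(n^d) — Case 2.
  Work is balanced across levels: T(n) = Θ(n^d log n) = Θ(n log n).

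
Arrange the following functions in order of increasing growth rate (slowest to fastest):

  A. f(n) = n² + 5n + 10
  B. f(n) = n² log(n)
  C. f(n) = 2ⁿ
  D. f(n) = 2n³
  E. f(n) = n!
A < B < D < C < E

Comparing growth rates:
A = n² + 5n + 10 is O(n²)
B = n² log(n) is O(n² log n)
D = 2n³ is O(n³)
C = 2ⁿ is O(2ⁿ)
E = n! is O(n!)

Therefore, the order from slowest to fastest is: A < B < D < C < E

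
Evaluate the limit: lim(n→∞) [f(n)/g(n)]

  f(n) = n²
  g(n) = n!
0

Since n² (O(n²)) grows slower than n! (O(n!)),
the ratio f(n)/g(n) → 0 as n → ∞.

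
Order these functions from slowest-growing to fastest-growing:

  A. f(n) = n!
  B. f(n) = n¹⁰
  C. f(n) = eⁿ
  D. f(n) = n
D < B < C < A

Comparing growth rates:
D = n is O(n)
B = n¹⁰ is O(n¹⁰)
C = eⁿ is O(eⁿ)
A = n! is O(n!)

Therefore, the order from slowest to fastest is: D < B < C < A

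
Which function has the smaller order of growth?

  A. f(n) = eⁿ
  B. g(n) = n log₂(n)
B

f(n) = eⁿ is O(eⁿ), while g(n) = n log₂(n) is O(n log n).
Since O(n log n) grows slower than O(eⁿ), g(n) is dominated.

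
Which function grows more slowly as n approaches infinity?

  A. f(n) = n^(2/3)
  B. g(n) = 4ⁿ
A

f(n) = n^(2/3) is O(n^(2/3)), while g(n) = 4ⁿ is O(4ⁿ).
Since O(n^(2/3)) grows slower than O(4ⁿ), f(n) is dominated.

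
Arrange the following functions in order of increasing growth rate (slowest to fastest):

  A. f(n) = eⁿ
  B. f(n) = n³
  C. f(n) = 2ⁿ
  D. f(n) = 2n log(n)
D < B < C < A

Comparing growth rates:
D = 2n log(n) is O(n log n)
B = n³ is O(n³)
C = 2ⁿ is O(2ⁿ)
A = eⁿ is O(eⁿ)

Therefore, the order from slowest to fastest is: D < B < C < A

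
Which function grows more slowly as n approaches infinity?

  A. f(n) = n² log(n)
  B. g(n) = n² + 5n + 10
B

f(n) = n² log(n) is O(n² log n), while g(n) = n² + 5n + 10 is O(n²).
Since O(n²) grows slower than O(n² log n), g(n) is dominated.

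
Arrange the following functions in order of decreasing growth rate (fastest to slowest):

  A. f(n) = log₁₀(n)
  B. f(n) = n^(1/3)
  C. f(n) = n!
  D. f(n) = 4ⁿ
C > D > B > A

Comparing growth rates:
C = n! is O(n!)
D = 4ⁿ is O(4ⁿ)
B = n^(1/3) is O(n^(1/3))
A = log₁₀(n) is O(log n)

Therefore, the order from fastest to slowest is: C > D > B > A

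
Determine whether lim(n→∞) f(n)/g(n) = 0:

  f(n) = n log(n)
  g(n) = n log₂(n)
False

f(n) = n log(n) is O(n log n), and g(n) = n log₂(n) is O(n log n).
Since they have the same growth rate, f(n) = o(g(n)) is false.
(f = o(g) requires f to grow strictly slower, not equal.)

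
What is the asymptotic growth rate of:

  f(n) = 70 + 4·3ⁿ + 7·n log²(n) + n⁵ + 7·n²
Θ(3ⁿ)

Order the terms by growth rate: 70 ≺ 7·n log²(n) ≺ 7·n² ≺ n⁵ ≺ 4·3ⁿ.
The fastest-growing term 4·3ⁿ dominates as n → ∞; dropping its constant factor gives Θ(3ⁿ).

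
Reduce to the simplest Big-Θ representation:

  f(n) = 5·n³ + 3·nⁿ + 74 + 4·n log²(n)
Θ(nⁿ)

Order the terms by growth rate: 74 ≺ 4·n log²(n) ≺ 5·n³ ≺ 3·nⁿ.
The fastest-growing term 3·nⁿ dominates as n → ∞; dropping its constant factor gives Θ(nⁿ).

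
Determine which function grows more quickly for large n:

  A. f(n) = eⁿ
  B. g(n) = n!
B

f(n) = eⁿ is O(eⁿ), while g(n) = n! is O(n!).
Since O(n!) grows faster than O(eⁿ), g(n) dominates.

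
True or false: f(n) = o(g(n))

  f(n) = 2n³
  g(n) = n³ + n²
False

f(n) = 2n³ is O(n³), and g(n) = n³ + n² is O(n³).
Since they have the same growth rate, f(n) = o(g(n)) is false.
(f = o(g) requires f to grow strictly slower, not equal.)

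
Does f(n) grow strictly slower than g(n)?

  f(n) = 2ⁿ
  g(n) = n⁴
False

f(n) = 2ⁿ is O(2ⁿ), and g(n) = n⁴ is O(n⁴).
Since O(2ⁿ) grows faster than or equal to O(n⁴), f(n) = o(g(n)) is false.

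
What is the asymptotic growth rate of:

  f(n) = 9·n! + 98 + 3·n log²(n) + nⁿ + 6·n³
Θ(nⁿ)

Order the terms by growth rate: 98 ≺ 3·n log²(n) ≺ 6·n³ ≺ 9·n! ≺ nⁿ.
The fastest-growing term nⁿ dominates as n → ∞; dropping its constant factor gives Θ(nⁿ).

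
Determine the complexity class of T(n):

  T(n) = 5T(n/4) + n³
Θ(n³)

Master Theorem: a = 5, b = 4, f(n) = n³.
Compute the critical exponent d = log₄(5) = 1.161.
Compare f(n) = Θ(n³) against n^d:
  k = 3 > d = 1.161, so f(n) = Ω(n^(d+ε)) — Case 3.
  Regularity: a·(n/b)^3/n^3 = a/b^3 = 5/64 < 1 ✓.
  The top-level work dominates: T(n) = Θ(f(n)) = Θ(n³).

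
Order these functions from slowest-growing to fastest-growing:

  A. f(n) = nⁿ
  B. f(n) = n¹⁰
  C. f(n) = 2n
C < B < A

Comparing growth rates:
C = 2n is O(n)
B = n¹⁰ is O(n¹⁰)
A = nⁿ is O(nⁿ)

Therefore, the order from slowest to fastest is: C < B < A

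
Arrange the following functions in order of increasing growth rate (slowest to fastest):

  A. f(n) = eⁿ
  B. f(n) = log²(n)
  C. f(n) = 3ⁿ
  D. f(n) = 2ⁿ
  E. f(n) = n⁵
B < E < D < A < C

Comparing growth rates:
B = log²(n) is O(log² n)
E = n⁵ is O(n⁵)
D = 2ⁿ is O(2ⁿ)
A = eⁿ is O(eⁿ)
C = 3ⁿ is O(3ⁿ)

Therefore, the order from slowest to fastest is: B < E < D < A < C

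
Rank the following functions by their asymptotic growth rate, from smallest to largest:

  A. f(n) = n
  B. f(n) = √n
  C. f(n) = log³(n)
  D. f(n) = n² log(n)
C < B < A < D

Comparing growth rates:
C = log³(n) is O(log³ n)
B = √n is O(√n)
A = n is O(n)
D = n² log(n) is O(n² log n)

Therefore, the order from slowest to fastest is: C < B < A < D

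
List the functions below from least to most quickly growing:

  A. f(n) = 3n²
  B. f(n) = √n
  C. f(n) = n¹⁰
B < A < C

Comparing growth rates:
B = √n is O(√n)
A = 3n² is O(n²)
C = n¹⁰ is O(n¹⁰)

Therefore, the order from slowest to fastest is: B < A < C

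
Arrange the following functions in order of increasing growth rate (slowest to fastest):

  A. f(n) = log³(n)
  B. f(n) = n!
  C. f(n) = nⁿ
A < B < C

Comparing growth rates:
A = log³(n) is O(log³ n)
B = n! is O(n!)
C = nⁿ is O(nⁿ)

Therefore, the order from slowest to fastest is: A < B < C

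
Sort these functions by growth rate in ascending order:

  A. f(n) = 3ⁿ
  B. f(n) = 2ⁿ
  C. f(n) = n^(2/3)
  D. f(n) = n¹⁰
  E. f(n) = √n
E < C < D < B < A

Comparing growth rates:
E = √n is O(√n)
C = n^(2/3) is O(n^(2/3))
D = n¹⁰ is O(n¹⁰)
B = 2ⁿ is O(2ⁿ)
A = 3ⁿ is O(3ⁿ)

Therefore, the order from slowest to fastest is: E < C < D < B < A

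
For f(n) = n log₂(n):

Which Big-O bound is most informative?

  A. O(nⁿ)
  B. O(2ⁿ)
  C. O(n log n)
C

f(n) = n log₂(n) is O(n log n).
All listed options are valid Big-O bounds (upper bounds),
but O(n log n) is the tightest (smallest valid bound).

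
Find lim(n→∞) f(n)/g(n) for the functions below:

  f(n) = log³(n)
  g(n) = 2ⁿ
0

Since log³(n) (O(log³ n)) grows slower than 2ⁿ (O(2ⁿ)),
the ratio f(n)/g(n) → 0 as n → ∞.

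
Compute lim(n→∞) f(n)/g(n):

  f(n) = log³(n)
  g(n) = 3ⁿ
0

Since log³(n) (O(log³ n)) grows slower than 3ⁿ (O(3ⁿ)),
the ratio f(n)/g(n) → 0 as n → ∞.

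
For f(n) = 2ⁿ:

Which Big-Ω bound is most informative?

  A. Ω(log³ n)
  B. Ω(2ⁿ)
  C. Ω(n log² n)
B

f(n) = 2ⁿ is Ω(2ⁿ).
All listed options are valid Big-Ω bounds (lower bounds),
but Ω(2ⁿ) is the tightest (largest valid bound).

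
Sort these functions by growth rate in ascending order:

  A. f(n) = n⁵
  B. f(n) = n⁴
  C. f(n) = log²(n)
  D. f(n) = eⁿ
C < B < A < D

Comparing growth rates:
C = log²(n) is O(log² n)
B = n⁴ is O(n⁴)
A = n⁵ is O(n⁵)
D = eⁿ is O(eⁿ)

Therefore, the order from slowest to fastest is: C < B < A < D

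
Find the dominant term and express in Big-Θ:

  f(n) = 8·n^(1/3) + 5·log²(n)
Θ(n^(1/3))

Order the terms by growth rate: 5·log²(n) ≺ 8·n^(1/3).
The fastest-growing term 8·n^(1/3) dominates as n → ∞; dropping its constant factor gives Θ(n^(1/3)).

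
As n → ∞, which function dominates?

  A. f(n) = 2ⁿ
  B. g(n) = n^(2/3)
A

f(n) = 2ⁿ is O(2ⁿ), while g(n) = n^(2/3) is O(n^(2/3)).
Since O(2ⁿ) grows faster than O(n^(2/3)), f(n) dominates.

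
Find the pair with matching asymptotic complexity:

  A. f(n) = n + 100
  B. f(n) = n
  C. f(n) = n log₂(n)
A and B

Examining each function:
  A. n + 100 is O(n)
  B. n is O(n)
  C. n log₂(n) is O(n log n)

Functions A and B both have the same complexity class.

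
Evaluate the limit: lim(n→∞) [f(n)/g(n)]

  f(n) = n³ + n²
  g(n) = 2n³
1/2

Since n³ + n² and 2n³ have the same growth rate (O(n³)),
the ratio converges to a constant: 1/2.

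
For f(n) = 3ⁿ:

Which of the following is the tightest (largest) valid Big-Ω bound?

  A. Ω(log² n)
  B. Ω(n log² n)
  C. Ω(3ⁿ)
C

f(n) = 3ⁿ is Ω(3ⁿ).
All listed options are valid Big-Ω bounds (lower bounds),
but Ω(3ⁿ) is the tightest (largest valid bound).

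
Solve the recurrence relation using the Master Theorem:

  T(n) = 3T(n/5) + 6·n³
Θ(n³)

Master Theorem: a = 3, b = 5, f(n) = 6·n³.
Compute the critical exponent d = log₅(3) = 0.683.
Compare f(n) = Θ(n³) against n^d:
  k = 3 > d = 0.683, so f(n) = Ω(n^(d+ε)) — Case 3.
  Regularity: a·(n/b)^3/n^3 = a/b^3 = 3/125 < 1 ✓.
  The top-level work dominates: T(n) = Θ(f(n)) = Θ(n³).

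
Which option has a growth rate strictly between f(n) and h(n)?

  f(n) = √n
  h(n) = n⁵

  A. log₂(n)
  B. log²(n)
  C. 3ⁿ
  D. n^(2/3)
D

We need g(n) with √n = o(g(n)) and g(n) = o(n⁵), i.e. O(√n) ≺ g ≺ O(n⁵).
Check each option:
  A. log₂(n) — O(log n) does not grow strictly faster than f(n)
  B. log²(n) — O(log² n) does not grow strictly faster than f(n)
  C. 3ⁿ — O(3ⁿ) does not grow strictly slower than h(n)
  D. n^(2/3) — O(n^(2/3)) is strictly between O(√n) and O(n⁵) ✓

Only option D (n^(2/3)) lies strictly between.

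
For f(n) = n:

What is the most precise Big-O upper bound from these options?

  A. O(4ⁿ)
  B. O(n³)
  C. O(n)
C

f(n) = n is O(n).
All listed options are valid Big-O bounds (upper bounds),
but O(n) is the tightest (smallest valid bound).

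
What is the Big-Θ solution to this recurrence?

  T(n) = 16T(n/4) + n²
Θ(n² log n)

Master Theorem: a = 16, b = 4, f(n) = n².
Compute the critical exponent d = log₄(16) = 2.
Compare f(n) = Θ(n²) against n^d:
  k = 2 = d, so f(n) = Θ(n^d) — Case 2.
  Work is balanced across levels: T(n) = Θ(n^d log n) = Θ(n² log n).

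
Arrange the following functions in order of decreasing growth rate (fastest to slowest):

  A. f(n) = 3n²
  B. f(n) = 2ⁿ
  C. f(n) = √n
B > A > C

Comparing growth rates:
B = 2ⁿ is O(2ⁿ)
A = 3n² is O(n²)
C = √n is O(√n)

Therefore, the order from fastest to slowest is: B > A > C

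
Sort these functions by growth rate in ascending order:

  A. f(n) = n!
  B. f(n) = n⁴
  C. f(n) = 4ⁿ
B < C < A

Comparing growth rates:
B = n⁴ is O(n⁴)
C = 4ⁿ is O(4ⁿ)
A = n! is O(n!)

Therefore, the order from slowest to fastest is: B < C < A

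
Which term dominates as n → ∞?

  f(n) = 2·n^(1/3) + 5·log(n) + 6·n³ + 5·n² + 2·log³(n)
6·n³

Looking at each term:
  - 2·n^(1/3) is O(n^(1/3))
  - 5·log(n) is O(log n)
  - 6·n³ is O(n³)
  - 5·n² is O(n²)
  - 2·log³(n) is O(log³ n)

The term 6·n³ (O(n³)) grows fastest and dominates all others.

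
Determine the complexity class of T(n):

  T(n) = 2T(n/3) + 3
Θ(n^log₃(2))

Master Theorem: a = 2, b = 3, f(n) = 3.
Compute the critical exponent d = log₃(2) = 0.631.
Compare f(n) = Θ(1) against n^d:
  k = 0 < d = 0.631, so f(n) = O(n^(d-ε)) — Case 1.
  The recursion cost dominates: T(n) = Θ(n^d) = Θ(n^log₃(2)).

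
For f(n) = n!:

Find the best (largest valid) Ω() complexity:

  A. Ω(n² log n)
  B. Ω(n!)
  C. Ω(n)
B

f(n) = n! is Ω(n!).
All listed options are valid Big-Ω bounds (lower bounds),
but Ω(n!) is the tightest (largest valid bound).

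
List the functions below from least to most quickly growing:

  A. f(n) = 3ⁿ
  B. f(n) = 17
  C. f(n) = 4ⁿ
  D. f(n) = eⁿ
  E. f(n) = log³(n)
B < E < D < A < C

Comparing growth rates:
B = 17 is O(1)
E = log³(n) is O(log³ n)
D = eⁿ is O(eⁿ)
A = 3ⁿ is O(3ⁿ)
C = 4ⁿ is O(4ⁿ)

Therefore, the order from slowest to fastest is: B < E < D < A < C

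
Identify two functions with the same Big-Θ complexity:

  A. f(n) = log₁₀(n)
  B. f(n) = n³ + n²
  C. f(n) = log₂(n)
A and C

Examining each function:
  A. log₁₀(n) is O(log n)
  B. n³ + n² is O(n³)
  C. log₂(n) is O(log n)

Functions A and C both have the same complexity class.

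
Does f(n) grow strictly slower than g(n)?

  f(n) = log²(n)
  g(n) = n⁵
True

f(n) = log²(n) is O(log² n), and g(n) = n⁵ is O(n⁵).
Since O(log² n) grows strictly slower than O(n⁵), f(n) = o(g(n)) is true.
This means lim(n→∞) f(n)/g(n) = 0.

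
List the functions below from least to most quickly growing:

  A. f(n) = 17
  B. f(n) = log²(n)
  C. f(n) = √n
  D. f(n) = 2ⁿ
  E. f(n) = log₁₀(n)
A < E < B < C < D

Comparing growth rates:
A = 17 is O(1)
E = log₁₀(n) is O(log n)
B = log²(n) is O(log² n)
C = √n is O(√n)
D = 2ⁿ is O(2ⁿ)

Therefore, the order from slowest to fastest is: A < E < B < C < D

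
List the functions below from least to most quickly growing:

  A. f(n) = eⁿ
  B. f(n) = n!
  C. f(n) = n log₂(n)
C < A < B

Comparing growth rates:
C = n log₂(n) is O(n log n)
A = eⁿ is O(eⁿ)
B = n! is O(n!)

Therefore, the order from slowest to fastest is: C < A < B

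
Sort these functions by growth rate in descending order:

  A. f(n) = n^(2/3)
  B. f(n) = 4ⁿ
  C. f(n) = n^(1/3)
B > A > C

Comparing growth rates:
B = 4ⁿ is O(4ⁿ)
A = n^(2/3) is O(n^(2/3))
C = n^(1/3) is O(n^(1/3))

Therefore, the order from fastest to slowest is: B > A > C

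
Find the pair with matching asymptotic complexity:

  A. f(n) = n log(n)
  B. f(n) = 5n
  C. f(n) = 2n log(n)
A and C

Examining each function:
  A. n log(n) is O(n log n)
  B. 5n is O(n)
  C. 2n log(n) is O(n log n)

Functions A and C both have the same complexity class.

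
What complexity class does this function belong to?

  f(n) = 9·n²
O(n²)

The dominant term in 9·n² is 9·n², which is Θ(n²).
Constants are absorbed, so the tightest bound is O(n²).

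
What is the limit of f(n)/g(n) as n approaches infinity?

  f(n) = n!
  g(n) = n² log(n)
∞

Since n! (O(n!)) grows faster than n² log(n) (O(n² log n)),
the ratio f(n)/g(n) → ∞ as n → ∞.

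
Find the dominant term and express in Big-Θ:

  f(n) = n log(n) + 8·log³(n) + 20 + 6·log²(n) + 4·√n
Θ(n log n)

Order the terms by growth rate: 20 ≺ 6·log²(n) ≺ 8·log³(n) ≺ 4·√n ≺ n log(n).
The fastest-growing term n log(n) dominates as n → ∞; dropping its constant factor gives Θ(n log n).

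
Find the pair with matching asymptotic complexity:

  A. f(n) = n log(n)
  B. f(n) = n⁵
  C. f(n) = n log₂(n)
A and C

Examining each function:
  A. n log(n) is O(n log n)
  B. n⁵ is O(n⁵)
  C. n log₂(n) is O(n log n)

Functions A and C both have the same complexity class.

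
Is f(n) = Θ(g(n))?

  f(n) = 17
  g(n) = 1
True

f(n) = 17 and g(n) = 1 are both O(1).
Since they have the same asymptotic growth rate, f(n) = Θ(g(n)) is true.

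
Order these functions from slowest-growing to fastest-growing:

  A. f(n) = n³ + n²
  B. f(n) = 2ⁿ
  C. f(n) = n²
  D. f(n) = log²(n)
D < C < A < B

Comparing growth rates:
D = log²(n) is O(log² n)
C = n² is O(n²)
A = n³ + n² is O(n³)
B = 2ⁿ is O(2ⁿ)

Therefore, the order from slowest to fastest is: D < C < A < B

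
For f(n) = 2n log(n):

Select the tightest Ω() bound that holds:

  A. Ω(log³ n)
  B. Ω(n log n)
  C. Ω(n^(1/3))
B

f(n) = 2n log(n) is Ω(n log n).
All listed options are valid Big-Ω bounds (lower bounds),
but Ω(n log n) is the tightest (largest valid bound).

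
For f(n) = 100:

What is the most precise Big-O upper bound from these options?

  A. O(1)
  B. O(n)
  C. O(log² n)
A

f(n) = 100 is O(1).
All listed options are valid Big-O bounds (upper bounds),
but O(1) is the tightest (smallest valid bound).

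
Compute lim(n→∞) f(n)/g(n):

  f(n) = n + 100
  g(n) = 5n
1/5

Since n + 100 and 5n have the same growth rate (O(n)),
the ratio converges to a constant: 1/5.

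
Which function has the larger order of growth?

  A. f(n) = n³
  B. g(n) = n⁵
B

f(n) = n³ is O(n³), while g(n) = n⁵ is O(n⁵).
Since O(n⁵) grows faster than O(n³), g(n) dominates.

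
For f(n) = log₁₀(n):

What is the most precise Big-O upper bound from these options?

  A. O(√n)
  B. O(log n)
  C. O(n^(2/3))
B

f(n) = log₁₀(n) is O(log n).
All listed options are valid Big-O bounds (upper bounds),
but O(log n) is the tightest (smallest valid bound).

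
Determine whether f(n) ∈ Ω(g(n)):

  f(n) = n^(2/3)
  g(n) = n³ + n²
False

f(n) = n^(2/3) is O(n^(2/3)), and g(n) = n³ + n² is O(n³).
Since O(n^(2/3)) grows slower than O(n³), f(n) = Ω(g(n)) is false.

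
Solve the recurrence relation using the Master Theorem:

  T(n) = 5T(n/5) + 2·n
Θ(n log n)

Master Theorem: a = 5, b = 5, f(n) = 2·n.
Compute the critical exponent d = log₅(5) = 1.
Compare f(n) = Θ(n) against n^d:
  k = 1 = d, so f(n) = Θ(n^d) — Case 2.
  Work is balanced across levels: T(n) = Θ(n^d log n) = Θ(n log n).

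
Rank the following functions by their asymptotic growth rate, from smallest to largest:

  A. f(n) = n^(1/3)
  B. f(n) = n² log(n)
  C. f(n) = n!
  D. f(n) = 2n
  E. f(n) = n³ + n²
A < D < B < E < C

Comparing growth rates:
A = n^(1/3) is O(n^(1/3))
D = 2n is O(n)
B = n² log(n) is O(n² log n)
E = n³ + n² is O(n³)
C = n! is O(n!)

Therefore, the order from slowest to fastest is: A < D < B < E < C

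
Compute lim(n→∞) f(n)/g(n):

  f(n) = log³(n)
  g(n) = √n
0

Since log³(n) (O(log³ n)) grows slower than √n (O(√n)),
the ratio f(n)/g(n) → 0 as n → ∞.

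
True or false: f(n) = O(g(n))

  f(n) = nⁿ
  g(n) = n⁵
False

f(n) = nⁿ is O(nⁿ), and g(n) = n⁵ is O(n⁵).
Since O(nⁿ) grows faster than O(n⁵), f(n) = O(g(n)) is false.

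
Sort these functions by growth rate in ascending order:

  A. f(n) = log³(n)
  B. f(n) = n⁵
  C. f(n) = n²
A < C < B

Comparing growth rates:
A = log³(n) is O(log³ n)
C = n² is O(n²)
B = n⁵ is O(n⁵)

Therefore, the order from slowest to fastest is: A < C < B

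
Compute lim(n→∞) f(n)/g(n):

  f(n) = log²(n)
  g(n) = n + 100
0

Since log²(n) (O(log² n)) grows slower than n + 100 (O(n)),
the ratio f(n)/g(n) → 0 as n → ∞.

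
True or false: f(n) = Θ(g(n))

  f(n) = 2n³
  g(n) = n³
True

f(n) = 2n³ and g(n) = n³ are both O(n³).
Since they have the same asymptotic growth rate, f(n) = Θ(g(n)) is true.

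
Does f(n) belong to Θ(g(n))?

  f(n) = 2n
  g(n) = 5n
True

f(n) = 2n and g(n) = 5n are both O(n).
Since they have the same asymptotic growth rate, f(n) = Θ(g(n)) is true.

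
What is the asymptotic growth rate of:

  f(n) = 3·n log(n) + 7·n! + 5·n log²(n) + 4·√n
Θ(n!)

Order the terms by growth rate: 4·√n ≺ 3·n log(n) ≺ 5·n log²(n) ≺ 7·n!.
The fastest-growing term 7·n! dominates as n → ∞; dropping its constant factor gives Θ(n!).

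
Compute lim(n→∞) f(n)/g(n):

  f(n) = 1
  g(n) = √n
0

Since 1 (O(1)) grows slower than √n (O(√n)),
the ratio f(n)/g(n) → 0 as n → ∞.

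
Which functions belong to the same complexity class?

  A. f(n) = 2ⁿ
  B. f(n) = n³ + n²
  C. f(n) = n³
B and C

Examining each function:
  A. 2ⁿ is O(2ⁿ)
  B. n³ + n² is O(n³)
  C. n³ is O(n³)

Functions B and C both have the same complexity class.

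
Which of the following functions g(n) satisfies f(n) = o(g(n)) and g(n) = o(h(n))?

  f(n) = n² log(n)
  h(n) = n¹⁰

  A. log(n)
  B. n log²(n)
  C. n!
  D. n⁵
D

We need g(n) with n² log(n) = o(g(n)) and g(n) = o(n¹⁰), i.e. O(n² log n) ≺ g ≺ O(n¹⁰).
Check each option:
  A. log(n) — O(log n) does not grow strictly faster than f(n)
  B. n log²(n) — O(n log² n) does not grow strictly faster than f(n)
  C. n! — O(n!) does not grow strictly slower than h(n)
  D. n⁵ — O(n⁵) is strictly between O(n² log n) and O(n¹⁰) ✓

Only option D (n⁵) lies strictly between.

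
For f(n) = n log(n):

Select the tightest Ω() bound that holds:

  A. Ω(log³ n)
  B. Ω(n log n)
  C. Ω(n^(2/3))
B

f(n) = n log(n) is Ω(n log n).
All listed options are valid Big-Ω bounds (lower bounds),
but Ω(n log n) is the tightest (largest valid bound).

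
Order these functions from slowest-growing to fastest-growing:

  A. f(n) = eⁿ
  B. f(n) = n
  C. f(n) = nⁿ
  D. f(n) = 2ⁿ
B < D < A < C

Comparing growth rates:
B = n is O(n)
D = 2ⁿ is O(2ⁿ)
A = eⁿ is O(eⁿ)
C = nⁿ is O(nⁿ)

Therefore, the order from slowest to fastest is: B < D < A < C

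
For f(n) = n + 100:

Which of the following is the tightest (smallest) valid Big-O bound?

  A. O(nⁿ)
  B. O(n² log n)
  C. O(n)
C

f(n) = n + 100 is O(n).
All listed options are valid Big-O bounds (upper bounds),
but O(n) is the tightest (smallest valid bound).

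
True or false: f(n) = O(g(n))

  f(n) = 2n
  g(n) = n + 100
True

f(n) = 2n and g(n) = n + 100 are both O(n).
Big-O permits equal growth rates (f ≤ c·g for some c), so f(n) = O(g(n)) is true.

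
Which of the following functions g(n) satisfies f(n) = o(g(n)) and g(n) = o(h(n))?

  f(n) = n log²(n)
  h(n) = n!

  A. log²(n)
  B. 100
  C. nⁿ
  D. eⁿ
D

We need g(n) with n log²(n) = o(g(n)) and g(n) = o(n!), i.e. O(n log² n) ≺ g ≺ O(n!).
Check each option:
  A. log²(n) — O(log² n) does not grow strictly faster than f(n)
  B. 100 — O(1) does not grow strictly faster than f(n)
  C. nⁿ — O(nⁿ) does not grow strictly slower than h(n)
  D. eⁿ — O(eⁿ) is strictly between O(n log² n) and O(n!) ✓

Only option D (eⁿ) lies strictly between.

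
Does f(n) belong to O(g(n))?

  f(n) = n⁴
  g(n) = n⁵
True

f(n) = n⁴ is O(n⁴), and g(n) = n⁵ is O(n⁵).
Since O(n⁴) ⊆ O(n⁵) (f grows no faster than g), f(n) = O(g(n)) is true.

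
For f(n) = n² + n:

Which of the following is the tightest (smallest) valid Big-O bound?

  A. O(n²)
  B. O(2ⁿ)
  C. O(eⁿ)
A

f(n) = n² + n is O(n²).
All listed options are valid Big-O bounds (upper bounds),
but O(n²) is the tightest (smallest valid bound).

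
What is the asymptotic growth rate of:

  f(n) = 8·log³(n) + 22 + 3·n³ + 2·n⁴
Θ(n⁴)

Order the terms by growth rate: 22 ≺ 8·log³(n) ≺ 3·n³ ≺ 2·n⁴.
The fastest-growing term 2·n⁴ dominates as n → ∞; dropping its constant factor gives Θ(n⁴).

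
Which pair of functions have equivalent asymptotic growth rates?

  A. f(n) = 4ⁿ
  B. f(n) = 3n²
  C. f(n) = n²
B and C

Examining each function:
  A. 4ⁿ is O(4ⁿ)
  B. 3n² is O(n²)
  C. n² is O(n²)

Functions B and C both have the same complexity class.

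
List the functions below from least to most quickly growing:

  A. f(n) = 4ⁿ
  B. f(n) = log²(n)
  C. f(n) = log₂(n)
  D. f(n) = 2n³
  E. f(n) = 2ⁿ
C < B < D < E < A

Comparing growth rates:
C = log₂(n) is O(log n)
B = log²(n) is O(log² n)
D = 2n³ is O(n³)
E = 2ⁿ is O(2ⁿ)
A = 4ⁿ is O(4ⁿ)

Therefore, the order from slowest to fastest is: C < B < D < E < A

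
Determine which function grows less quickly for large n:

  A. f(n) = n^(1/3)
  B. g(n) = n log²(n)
A

f(n) = n^(1/3) is O(n^(1/3)), while g(n) = n log²(n) is O(n log² n).
Since O(n^(1/3)) grows slower than O(n log² n), f(n) is dominated.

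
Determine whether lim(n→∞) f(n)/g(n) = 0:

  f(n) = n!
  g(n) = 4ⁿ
False

f(n) = n! is O(n!), and g(n) = 4ⁿ is O(4ⁿ).
Since O(n!) grows faster than or equal to O(4ⁿ), f(n) = o(g(n)) is false.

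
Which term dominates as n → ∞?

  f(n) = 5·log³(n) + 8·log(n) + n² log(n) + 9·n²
n² log(n)

Looking at each term:
  - 5·log³(n) is O(log³ n)
  - 8·log(n) is O(log n)
  - n² log(n) is O(n² log n)
  - 9·n² is O(n²)

The term n² log(n) (O(n² log n)) grows fastest and dominates all others.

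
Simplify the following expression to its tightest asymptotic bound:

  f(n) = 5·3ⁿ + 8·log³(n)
Θ(3ⁿ)

Order the terms by growth rate: 8·log³(n) ≺ 5·3ⁿ.
The fastest-growing term 5·3ⁿ dominates as n → ∞; dropping its constant factor gives Θ(3ⁿ).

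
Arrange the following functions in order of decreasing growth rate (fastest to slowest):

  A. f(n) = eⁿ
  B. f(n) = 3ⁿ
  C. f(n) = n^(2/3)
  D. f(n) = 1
B > A > C > D

Comparing growth rates:
B = 3ⁿ is O(3ⁿ)
A = eⁿ is O(eⁿ)
C = n^(2/3) is O(n^(2/3))
D = 1 is O(1)

Therefore, the order from fastest to slowest is: B > A > C > D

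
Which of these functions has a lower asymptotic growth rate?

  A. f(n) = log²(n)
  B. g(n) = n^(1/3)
A

f(n) = log²(n) is O(log² n), while g(n) = n^(1/3) is O(n^(1/3)).
Since O(log² n) grows slower than O(n^(1/3)), f(n) is dominated.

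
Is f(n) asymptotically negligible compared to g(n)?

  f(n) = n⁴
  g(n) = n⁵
True

f(n) = n⁴ is O(n⁴), and g(n) = n⁵ is O(n⁵).
Since O(n⁴) grows strictly slower than O(n⁵), f(n) = o(g(n)) is true.
This means lim(n→∞) f(n)/g(n) = 0.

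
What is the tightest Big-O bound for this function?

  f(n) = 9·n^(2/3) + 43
O(n^(2/3))

The dominant term in 9·n^(2/3) + 43 is 9·n^(2/3), which is Θ(n^(2/3)).
Lower-order terms (43) are asymptotically negligible.
Constants are absorbed, so the tightest bound is O(n^(2/3)).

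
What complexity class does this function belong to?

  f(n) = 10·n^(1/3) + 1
O(n^(1/3))

The dominant term in 10·n^(1/3) + 1 is 10·n^(1/3), which is Θ(n^(1/3)).
Lower-order terms (1) are asymptotically negligible.
Constants are absorbed, so the tightest bound is O(n^(1/3)).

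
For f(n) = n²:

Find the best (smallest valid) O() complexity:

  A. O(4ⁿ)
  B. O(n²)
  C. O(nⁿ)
B

f(n) = n² is O(n²).
All listed options are valid Big-O bounds (upper bounds),
but O(n²) is the tightest (smallest valid bound).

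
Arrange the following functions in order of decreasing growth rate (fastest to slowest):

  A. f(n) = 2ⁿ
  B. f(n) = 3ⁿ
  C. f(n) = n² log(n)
B > A > C

Comparing growth rates:
B = 3ⁿ is O(3ⁿ)
A = 2ⁿ is O(2ⁿ)
C = n² log(n) is O(n² log n)

Therefore, the order from fastest to slowest is: B > A > C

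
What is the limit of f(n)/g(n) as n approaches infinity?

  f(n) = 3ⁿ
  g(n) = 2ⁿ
∞

Since 3ⁿ (O(3ⁿ)) grows faster than 2ⁿ (O(2ⁿ)),
the ratio f(n)/g(n) → ∞ as n → ∞.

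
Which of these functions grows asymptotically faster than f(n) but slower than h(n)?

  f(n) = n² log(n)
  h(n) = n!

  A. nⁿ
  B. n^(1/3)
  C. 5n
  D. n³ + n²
D

We need g(n) with n² log(n) = o(g(n)) and g(n) = o(n!), i.e. O(n² log n) ≺ g ≺ O(n!).
Check each option:
  A. nⁿ — O(nⁿ) does not grow strictly slower than h(n)
  B. n^(1/3) — O(n^(1/3)) does not grow strictly faster than f(n)
  C. 5n — O(n) does not grow strictly faster than f(n)
  D. n³ + n² — O(n³) is strictly between O(n² log n) and O(n!) ✓

Only option D (n³ + n²) lies strictly between.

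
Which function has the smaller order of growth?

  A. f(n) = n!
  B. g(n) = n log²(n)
B

f(n) = n! is O(n!), while g(n) = n log²(n) is O(n log² n).
Since O(n log² n) grows slower than O(n!), g(n) is dominated.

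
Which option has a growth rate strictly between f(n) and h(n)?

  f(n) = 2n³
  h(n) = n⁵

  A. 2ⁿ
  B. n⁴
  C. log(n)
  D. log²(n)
B

We need g(n) with 2n³ = o(g(n)) and g(n) = o(n⁵), i.e. O(n³) ≺ g ≺ O(n⁵).
Check each option:
  A. 2ⁿ — O(2ⁿ) does not grow strictly slower than h(n)
  B. n⁴ — O(n⁴) is strictly between O(n³) and O(n⁵) ✓
  C. log(n) — O(log n) does not grow strictly faster than f(n)
  D. log²(n) — O(log² n) does not grow strictly faster than f(n)

Only option B (n⁴) lies strictly between.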